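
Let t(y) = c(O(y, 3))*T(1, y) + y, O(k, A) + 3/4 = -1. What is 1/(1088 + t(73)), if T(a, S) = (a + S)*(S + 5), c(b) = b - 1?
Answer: -1/14712 ≈ -6.7972e-5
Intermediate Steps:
O(k, A) = -7/4 (O(k, A) = -3/4 - 1 = -7/4)
c(b) = -1 + b
T(a, S) = (5 + S)*(S + a) (T(a, S) = (S + a)*(5 + S) = (5 + S)*(S + a))
t(y) = -55/4 - 31*y/2 - 11*y**2/4 (t(y) = (-1 - 7/4)*(y**2 + 5*y + 5*1 + y*1) + y = -11*(y**2 + 5*y + 5 + y)/4 + y = -11*(5 + y**2 + 6*y)/4 + y = (-55/4 - 33*y/2 - 11*y**2/4) + y = -55/4 - 31*y/2 - 11*y**2/4)
1/(1088 + t(73)) = 1/(1088 + (-55/4 - 31/2*73 - 11/4*73**2)) = 1/(1088 + (-55/4 - 2263/2 - 11/4*5329)) = 1/(1088 + (-55/4 - 2263/2 - 58619/4)) = 1/(1088 - 15800) = 1/(-14712) = -1/14712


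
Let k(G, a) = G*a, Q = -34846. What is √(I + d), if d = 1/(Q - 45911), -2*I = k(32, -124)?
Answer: √159741221339/8973 ≈ 44.542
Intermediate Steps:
I = 1984 (I = -16*(-124) = -½*(-3968) = 1984)
d = -1/80757 (d = 1/(-34846 - 45911) = 1/(-80757) = -1/80757 ≈ -1.2383e-5)
√(I + d) = √(1984 - 1/80757) = √(160221887/80757) = √159741221339/8973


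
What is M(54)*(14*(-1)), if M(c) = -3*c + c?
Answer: 1512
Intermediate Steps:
M(c) = -2*c
M(54)*(14*(-1)) = (-2*54)*(14*(-1)) = -108*(-14) = 1512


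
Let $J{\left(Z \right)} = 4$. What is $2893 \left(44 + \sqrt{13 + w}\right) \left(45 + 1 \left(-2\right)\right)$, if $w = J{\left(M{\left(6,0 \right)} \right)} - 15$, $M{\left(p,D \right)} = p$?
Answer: $5473556 + 124399 \sqrt{2} \approx 5.6495 \cdot 10^{6}$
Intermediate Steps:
$w = -11$ ($w = 4 - 15 = -11$)
$2893 \left(44 + \sqrt{13 + w}\right) \left(45 + 1 \left(-2\right)\right) = 2893 \left(44 + \sqrt{13 - 11}\right) \left(45 + 1 \left(-2\right)\right) = 2893 \left(44 + \sqrt{2}\right) \left(45 - 2\right) = 2893 \left(44 + \sqrt{2}\right) 43 = 2893 \left(1892 + 43 \sqrt{2}\right) = 5473556 + 124399 \sqrt{2}$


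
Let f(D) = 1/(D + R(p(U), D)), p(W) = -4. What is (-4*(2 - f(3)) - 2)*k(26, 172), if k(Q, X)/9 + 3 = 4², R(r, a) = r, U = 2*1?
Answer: -1638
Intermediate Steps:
U = 2
f(D) = 1/(-4 + D) (f(D) = 1/(D - 4) = 1/(-4 + D))
k(Q, X) = 117 (k(Q, X) = -27 + 9*4² = -27 + 9*16 = -27 + 144 = 117)
(-4*(2 - f(3)) - 2)*k(26, 172) = (-4*(2 - 1/(-4 + 3)) - 2)*117 = (-4*(2 - 1/(-1)) - 2)*117 = (-4*(2 - 1*(-1)) - 2)*117 = (-4*(2 + 1) - 2)*117 = (-4*3 - 2)*117 = (-12 - 2)*117 = -14*117 = -1638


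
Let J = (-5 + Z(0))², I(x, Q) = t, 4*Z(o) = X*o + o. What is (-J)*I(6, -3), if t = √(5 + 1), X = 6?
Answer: -25*√6 ≈ -61.237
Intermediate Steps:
Z(o) = 7*o/4 (Z(o) = (6*o + o)/4 = (7*o)/4 = 7*o/4)
t = √6 ≈ 2.4495
I(x, Q) = √6
J = 25 (J = (-5 + (7/4)*0)² = (-5 + 0)² = (-5)² = 25)
(-J)*I(6, -3) = (-1*25)*√6 = -25*√6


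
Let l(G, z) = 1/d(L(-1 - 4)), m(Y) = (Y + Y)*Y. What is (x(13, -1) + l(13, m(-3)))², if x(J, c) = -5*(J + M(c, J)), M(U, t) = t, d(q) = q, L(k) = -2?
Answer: 68121/4 ≈ 17030.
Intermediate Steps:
m(Y) = 2*Y² (m(Y) = (2*Y)*Y = 2*Y²)
l(G, z) = -½ (l(G, z) = 1/(-2) = -½)
x(J, c) = -10*J (x(J, c) = -5*(J + J) = -10*J)
(x(13, -1) + l(13, m(-3)))² = (-10*13 - ½)² = (-130 - ½)² = (-261/2)² = 68121/4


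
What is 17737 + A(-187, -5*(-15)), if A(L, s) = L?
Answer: 17550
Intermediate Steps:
17737 + A(-187, -5*(-15)) = 17737 - 187 = 17550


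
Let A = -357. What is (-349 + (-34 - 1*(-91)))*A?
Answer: 104244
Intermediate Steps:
(-349 + (-34 - 1*(-91)))*A = (-349 + (-34 - 1*(-91)))*(-357) = (-349 + (-34 + 91))*(-357) = (-349 + 57)*(-357) = -292*(-357) = 104244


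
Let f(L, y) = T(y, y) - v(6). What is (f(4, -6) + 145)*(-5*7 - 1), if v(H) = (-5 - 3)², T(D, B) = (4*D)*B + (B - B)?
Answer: -8100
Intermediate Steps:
T(D, B) = 4*B*D (T(D, B) = 4*B*D + 0 = 4*B*D)
v(H) = 64 (v(H) = (-8)² = 64)
f(L, y) = -64 + 4*y² (f(L, y) = 4*y*y - 1*64 = 4*y² - 64 = -64 + 4*y²)
(f(4, -6) + 145)*(-5*7 - 1) = ((-64 + 4*(-6)²) + 145)*(-5*7 - 1) = ((-64 + 4*36) + 145)*(-35 - 1) = ((-64 + 144) + 145)*(-36) = (80 + 145)*(-36) = 225*(-36) = -8100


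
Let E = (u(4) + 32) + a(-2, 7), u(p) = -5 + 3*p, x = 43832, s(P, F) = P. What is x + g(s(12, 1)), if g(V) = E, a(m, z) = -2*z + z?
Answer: 43864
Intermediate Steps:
a(m, z) = -z
E = 32 (E = ((-5 + 3*4) + 32) - 1*7 = ((-5 + 12) + 32) - 7 = (7 + 32) - 7 = 39 - 7 = 32)
g(V) = 32
x + g(s(12, 1)) = 43832 + 32 = 43864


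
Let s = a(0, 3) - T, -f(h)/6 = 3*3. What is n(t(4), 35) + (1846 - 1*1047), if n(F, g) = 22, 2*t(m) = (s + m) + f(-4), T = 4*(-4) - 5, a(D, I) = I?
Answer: 821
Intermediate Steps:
f(h) = -54 (f(h) = -18*3 = -6*9 = -54)
T = -21 (T = -16 - 5 = -21)
s = 24 (s = 3 - 1*(-21) = 3 + 21 = 24)
t(m) = -15 + m/2 (t(m) = ((24 + m) - 54)/2 = (-30 + m)/2 = -15 + m/2)
n(t(4), 35) + (1846 - 1*1047) = 22 + (1846 - 1*1047) = 22 + (1846 - 1047) = 22 + 799 = 821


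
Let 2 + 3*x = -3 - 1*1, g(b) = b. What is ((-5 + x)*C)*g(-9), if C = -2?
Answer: -126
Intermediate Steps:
x = -2 (x = -⅔ + (-3 - 1*1)/3 = -⅔ + (-3 - 1)/3 = -⅔ + (⅓)*(-4) = -⅔ - 4/3 = -2)
((-5 + x)*C)*g(-9) = ((-5 - 2)*(-2))*(-9) = -7*(-2)*(-9) = 14*(-9) = -126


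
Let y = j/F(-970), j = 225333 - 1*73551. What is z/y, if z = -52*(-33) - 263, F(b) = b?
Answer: -704705/75891 ≈ -9.2858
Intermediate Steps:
j = 151782 (j = 225333 - 73551 = 151782)
y = -75891/485 (y = 151782/(-970) = 151782*(-1/970) = -75891/485 ≈ -156.48)
z = 1453 (z = 1716 - 263 = 1453)
z/y = 1453/(-75891/485) = 1453*(-485/75891) = -704705/75891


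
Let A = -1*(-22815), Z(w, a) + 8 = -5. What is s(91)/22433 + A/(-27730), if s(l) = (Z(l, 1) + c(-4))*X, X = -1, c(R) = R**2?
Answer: -102378417/124413418 ≈ -0.82289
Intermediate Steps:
Z(w, a) = -13 (Z(w, a) = -8 - 5 = -13)
s(l) = -3 (s(l) = (-13 + (-4)**2)*(-1) = (-13 + 16)*(-1) = 3*(-1) = -3)
A = 22815
s(91)/22433 + A/(-27730) = -3/22433 + 22815/(-27730) = -3*1/22433 + 22815*(-1/27730) = -3/22433 - 4563/5546 = -102378417/124413418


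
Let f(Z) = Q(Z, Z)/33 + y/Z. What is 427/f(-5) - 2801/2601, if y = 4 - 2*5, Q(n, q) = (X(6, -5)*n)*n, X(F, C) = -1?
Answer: 183048982/189873 ≈ 964.06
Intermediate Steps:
Q(n, q) = -n² (Q(n, q) = (-n)*n = -n²)
y = -6 (y = 4 - 10 = -6)
f(Z) = -6/Z - Z²/33 (f(Z) = -Z²/33 - 6/Z = -6/Z - Z²/33)
427/f(-5) - 2801/2601 = 427/(((1/33)*(-198 - 1*(-5)³)/(-5))) - 2801/2601 = 427/(((1/33)*(-⅕)*(-198 - 1*(-125)))) - 2801*1/2601 = 427/(((1/33)*(-⅕)*(-198 + 125))) - 2801/2601 = 427/(((1/33)*(-⅕)*(-73))) - 2801/2601 = 427/(73/165) - 2801/2601 = 427*(165/73) - 2801/2601 = 70455/73 - 2801/2601 = 183048982/189873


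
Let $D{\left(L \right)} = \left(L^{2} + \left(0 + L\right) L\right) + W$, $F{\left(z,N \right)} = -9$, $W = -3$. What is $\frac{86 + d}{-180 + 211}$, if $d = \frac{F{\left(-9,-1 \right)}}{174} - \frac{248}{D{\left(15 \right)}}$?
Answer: $\frac{2213911}{803706} \approx 2.7546$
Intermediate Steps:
$D{\left(L \right)} = -3 + 2 L^{2}$ ($D{\left(L \right)} = \left(L^{2} + \left(0 + L\right) L\right) - 3 = \left(L^{2} + L L\right) - 3 = \left(L^{2} + L^{2}\right) - 3 = 2 L^{2} - 3 = -3 + 2 L^{2}$)
$d = - \frac{15725}{25926}$ ($d = - \frac{9}{174} - \frac{248}{-3 + 2 \cdot 15^{2}} = \left(-9\right) \frac{1}{174} - \frac{248}{-3 + 2 \cdot 225} = - \frac{3}{58} - \frac{248}{-3 + 450} = - \frac{3}{58} - \frac{248}{447} = - \frac{15725}{25926} \approx -0.60653$)
$\frac{86 + d}{-180 + 211} = \frac{86 - \frac{15725}{25926}}{-180 + 211} = \frac{2213911}{25926 \cdot 31} = \frac{2213911}{25926} \cdot \frac{1}{31} = \frac{2213911}{803706}$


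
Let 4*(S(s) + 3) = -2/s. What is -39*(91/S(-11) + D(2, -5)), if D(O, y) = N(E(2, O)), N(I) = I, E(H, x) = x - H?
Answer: 6006/5 ≈ 1201.2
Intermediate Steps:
D(O, y) = -2 + O (D(O, y) = O - 1*2 = O - 2 = -2 + O)
S(s) = -3 - 1/(2*s) (S(s) = -3 + (-2/s)/4 = -3 - 1/(2*s))
-39*(91/S(-11) + D(2, -5)) = -39*(91/(-3 - ½/(-11)) + (-2 + 2)) = -39*(91/(-3 - ½*(-1/11)) + 0) = -39*(91/(-3 + 1/22) + 0) = -39*(91/(-65/22) + 0) = -39*(91*(-22/65) + 0) = -39*(-154/5 + 0) = -39*(-154/5) = 6006/5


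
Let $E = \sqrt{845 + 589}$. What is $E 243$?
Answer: $243 \sqrt{1434} \approx 9202.0$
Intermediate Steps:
$E = \sqrt{1434} \approx 37.868$
$E 243 = \sqrt{1434} \cdot 243 = 243 \sqrt{1434}$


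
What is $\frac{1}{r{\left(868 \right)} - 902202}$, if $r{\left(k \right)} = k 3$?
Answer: $- \frac{1}{899598} \approx -1.1116 \cdot 10^{-6}$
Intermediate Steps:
$r{\left(k \right)} = 3 k$
$\frac{1}{r{\left(868 \right)} - 902202} = \frac{1}{3 \cdot 868 - 902202} = \frac{1}{2604 - 902202} = \frac{1}{-899598} = - \frac{1}{899598}$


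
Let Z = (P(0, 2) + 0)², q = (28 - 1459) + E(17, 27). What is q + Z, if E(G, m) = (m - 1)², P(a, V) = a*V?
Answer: -755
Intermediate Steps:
P(a, V) = V*a
E(G, m) = (-1 + m)²
q = -755 (q = (28 - 1459) + (-1 + 27)² = -1431 + 26² = -1431 + 676 = -755)
Z = 0 (Z = (2*0 + 0)² = (0 + 0)² = 0² = 0)
q + Z = -755 + 0 = -755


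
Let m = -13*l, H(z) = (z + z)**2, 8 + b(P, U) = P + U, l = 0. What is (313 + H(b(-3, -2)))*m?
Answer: 0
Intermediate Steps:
b(P, U) = -8 + P + U (b(P, U) = -8 + (P + U) = -8 + P + U)
H(z) = 4*z**2 (H(z) = (2*z)**2 = 4*z**2)
m = 0 (m = -13*0 = 0)
(313 + H(b(-3, -2)))*m = (313 + 4*(-8 - 3 - 2)**2)*0 = (313 + 4*(-13)**2)*0 = (313 + 4*169)*0 = (313 + 676)*0 = 989*0 = 0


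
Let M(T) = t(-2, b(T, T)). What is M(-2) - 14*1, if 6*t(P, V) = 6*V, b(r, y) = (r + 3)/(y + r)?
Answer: -57/4 ≈ -14.250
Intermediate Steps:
b(r, y) = (3 + r)/(r + y)
t(P, V) = V (t(P, V) = (6*V)/6 = V)
M(T) = (3 + T)/(2*T) (M(T) = (3 + T)/(T + T) = (3 + T)/((2*T)) = (1/(2*T))*(3 + T) = (3 + T)/(2*T))
M(-2) - 14*1 = (½)*(3 - 2)/(-2) - 14*1 = (½)*(-½)*1 - 14 = -¼ - 14 = -57/4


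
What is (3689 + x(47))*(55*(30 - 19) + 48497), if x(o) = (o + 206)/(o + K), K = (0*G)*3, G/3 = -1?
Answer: 8525874872/47 ≈ 1.8140e+8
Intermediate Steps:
G = -3 (G = 3*(-1) = -3)
K = 0 (K = (0*(-3))*3 = 0*3 = 0)
x(o) = (206 + o)/o (x(o) = (o + 206)/(o + 0) = (206 + o)/o)
(3689 + x(47))*(55*(30 - 19) + 48497) = (3689 + (206 + 47)/47)*(55*(30 - 19) + 48497) = (3689 + (1/47)*253)*(55*11 + 48497) = (3689 + 253/47)*(605 + 48497) = (173636/47)*49102 = 8525874872/47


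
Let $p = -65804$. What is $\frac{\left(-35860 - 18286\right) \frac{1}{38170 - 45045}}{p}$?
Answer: $- \frac{27073}{226201250} \approx -0.00011969$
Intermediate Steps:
$\frac{\left(-35860 - 18286\right) \frac{1}{38170 - 45045}}{p} = \frac{\left(-35860 - 18286\right) \frac{1}{38170 - 45045}}{-65804} = - \frac{54146}{-6875} \left(- \frac{1}{65804}\right) = \left(-54146\right) \left(- \frac{1}{6875}\right) \left(- \frac{1}{65804}\right) = \frac{54146}{6875} \left(- \frac{1}{65804}\right) = - \frac{27073}{226201250}$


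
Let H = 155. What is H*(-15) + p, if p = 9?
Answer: -2316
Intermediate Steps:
H*(-15) + p = 155*(-15) + 9 = -2325 + 9 = -2316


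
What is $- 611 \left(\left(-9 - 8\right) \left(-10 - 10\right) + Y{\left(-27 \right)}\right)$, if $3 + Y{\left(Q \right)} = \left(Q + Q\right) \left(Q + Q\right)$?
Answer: $-1987583$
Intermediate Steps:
$Y{\left(Q \right)} = -3 + 4 Q^{2}$ ($Y{\left(Q \right)} = -3 + \left(Q + Q\right) \left(Q + Q\right) = -3 + 2 Q 2 Q = -3 + 4 Q^{2}$)
$- 611 \left(\left(-9 - 8\right) \left(-10 - 10\right) + Y{\left(-27 \right)}\right) = - 611 \left(\left(-9 - 8\right) \left(-10 - 10\right) - \left(3 - 4 \left(-27\right)^{2}\right)\right) = - 611 \left(- 17 \left(-10 - 10\right) + \left(-3 + 4 \cdot 729\right)\right) = - 611 \left(\left(-17\right) \left(-20\right) + \left(-3 + 2916\right)\right) = - 611 \left(340 + 2913\right) = \left(-611\right) 3253 = -1987583$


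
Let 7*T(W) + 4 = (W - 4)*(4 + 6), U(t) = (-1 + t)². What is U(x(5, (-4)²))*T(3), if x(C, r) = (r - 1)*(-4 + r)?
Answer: -64082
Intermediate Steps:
x(C, r) = (-1 + r)*(-4 + r)
T(W) = -44/7 + 10*W/7 (T(W) = -4/7 + ((W - 4)*(4 + 6))/7 = -4/7 + ((-4 + W)*10)/7 = -4/7 + (-40 + 10*W)/7 = -4/7 + (-40/7 + 10*W/7) = -44/7 + 10*W/7)
U(x(5, (-4)²))*T(3) = (-1 + (4 + ((-4)²)² - 5*(-4)²))²*(-44/7 + (10/7)*3) = (-1 + (4 + 16² - 5*16))²*(-44/7 + 30/7) = (-1 + (4 + 256 - 80))²*(-2) = (-1 + 180)²*(-2) = 179²*(-2) = 32041*(-2) = -64082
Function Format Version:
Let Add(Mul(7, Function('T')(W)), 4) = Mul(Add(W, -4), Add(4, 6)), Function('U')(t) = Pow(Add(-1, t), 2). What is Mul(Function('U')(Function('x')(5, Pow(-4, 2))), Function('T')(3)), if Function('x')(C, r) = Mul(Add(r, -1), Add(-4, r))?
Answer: -64082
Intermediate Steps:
Function('x')(C, r) = Mul(Add(-1, r), Add(-4, r))
Function('T')(W) = Add(Rational(-44, 7), Mul(Rational(10, 7), W)) (Function('T')(W) = Add(Rational(-4, 7), Mul(Rational(1, 7), Mul(Add(W, -4), Add(4, 6)))) = Add(Rational(-4, 7), Mul(Rational(1, 7), Mul(Add(-4, W), 10))) = Add(Rational(-4, 7), Mul(Rational(1, 7), Add(-40, Mul(10, W)))) = Add(Rational(-4, 7), Add(Rational(-40, 7), Mul(Rational(10, 7), W))) = Add(Rational(-44, 7), Mul(Rational(10, 7), W)))
Mul(Function('U')(Function('x')(5, Pow(-4, 2))), Function('T')(3)) = Mul(Pow(Add(-1, Add(4, Pow(Pow(-4, 2), 2), Mul(-5, Pow(-4, 2)))), 2), Add(Rational(-44, 7), Mul(Rational(10, 7), 3))) = Mul(Pow(Add(-1, Add(4, Pow(16, 2), Mul(-5, 16))), 2), Add(Rational(-44, 7), Rational(30, 7))) = Mul(Pow(Add(-1, Add(4, 256, -80)), 2), -2) = Mul(Pow(Add(-1, 180), 2), -2) = Mul(Pow(179, 2), -2) = Mul(32041, -2) = -64082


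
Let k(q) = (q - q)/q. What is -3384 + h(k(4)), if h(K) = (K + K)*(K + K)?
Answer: -3384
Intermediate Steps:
k(q) = 0 (k(q) = 0/q = 0)
h(K) = 4*K² (h(K) = (2*K)*(2*K) = 4*K²)
-3384 + h(k(4)) = -3384 + 4*0² = -3384 + 4*0 = -3384 + 0 = -3384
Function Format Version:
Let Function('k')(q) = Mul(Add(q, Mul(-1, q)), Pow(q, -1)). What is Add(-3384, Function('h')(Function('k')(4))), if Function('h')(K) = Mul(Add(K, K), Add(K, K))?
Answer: -3384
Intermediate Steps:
Function('k')(q) = 0 (Function('k')(q) = Mul(0, Pow(q, -1)) = 0)
Function('h')(K) = Mul(4, Pow(K, 2)) (Function('h')(K) = Mul(Mul(2, K), Mul(2, K)) = Mul(4, Pow(K, 2)))
Add(-3384, Function('h')(Function('k')(4))) = Add(-3384, Mul(4, Pow(0, 2))) = Add(-3384, Mul(4, 0)) = Add(-3384, 0) = -3384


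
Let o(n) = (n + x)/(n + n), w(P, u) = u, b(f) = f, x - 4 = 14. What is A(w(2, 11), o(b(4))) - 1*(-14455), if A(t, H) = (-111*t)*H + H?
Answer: 11100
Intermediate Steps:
x = 18 (x = 4 + 14 = 18)
o(n) = (18 + n)/(2*n) (o(n) = (n + 18)/(n + n) = (18 + n)/((2*n)) = (18 + n)*(1/(2*n)) = (18 + n)/(2*n))
A(t, H) = H - 111*H*t (A(t, H) = -111*H*t + H = H - 111*H*t)
A(w(2, 11), o(b(4))) - 1*(-14455) = ((½)*(18 + 4)/4)*(1 - 111*11) - 1*(-14455) = ((½)*(¼)*22)*(1 - 1221) + 14455 = (11/4)*(-1220) + 14455 = -3355 + 14455 = 11100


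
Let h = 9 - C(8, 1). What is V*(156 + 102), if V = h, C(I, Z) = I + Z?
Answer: 0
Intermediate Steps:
h = 0 (h = 9 - (8 + 1) = 9 - 1*9 = 9 - 9 = 0)
V = 0
V*(156 + 102) = 0*(156 + 102) = 0*258 = 0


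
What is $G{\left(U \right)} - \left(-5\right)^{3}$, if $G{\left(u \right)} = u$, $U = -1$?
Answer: $124$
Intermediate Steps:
$G{\left(U \right)} - \left(-5\right)^{3} = -1 - \left(-5\right)^{3} = -1 - -125 = -1 + 125 = 124$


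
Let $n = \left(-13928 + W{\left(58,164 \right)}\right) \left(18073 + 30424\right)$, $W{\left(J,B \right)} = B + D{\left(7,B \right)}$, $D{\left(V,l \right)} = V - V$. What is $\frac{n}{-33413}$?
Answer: $\frac{667512708}{33413} \approx 19978.0$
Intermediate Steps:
$D{\left(V,l \right)} = 0$
$W{\left(J,B \right)} = B$ ($W{\left(J,B \right)} = B + 0 = B$)
$n = -667512708$ ($n = \left(-13928 + 164\right) \left(18073 + 30424\right) = \left(-13764\right) 48497 = -667512708$)
$\frac{n}{-33413} = - \frac{667512708}{-33413} = \left(-667512708\right) \left(- \frac{1}{33413}\right) = \frac{667512708}{33413}$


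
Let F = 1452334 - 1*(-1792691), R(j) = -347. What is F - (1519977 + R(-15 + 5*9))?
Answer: 1725395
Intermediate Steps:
F = 3245025 (F = 1452334 + 1792691 = 3245025)
F - (1519977 + R(-15 + 5*9)) = 3245025 - (1519977 - 347) = 3245025 - 1*1519630 = 3245025 - 1519630 = 1725395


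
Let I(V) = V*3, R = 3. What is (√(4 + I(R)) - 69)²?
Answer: (69 - √13)² ≈ 4276.4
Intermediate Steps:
I(V) = 3*V
(√(4 + I(R)) - 69)² = (√(4 + 3*3) - 69)² = (√(4 + 9) - 69)² = (√13 - 69)² = (-69 + √13)²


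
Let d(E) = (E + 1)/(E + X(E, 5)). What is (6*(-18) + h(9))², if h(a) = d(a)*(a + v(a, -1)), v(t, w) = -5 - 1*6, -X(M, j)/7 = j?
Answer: 1943236/169 ≈ 11498.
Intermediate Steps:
X(M, j) = -7*j
v(t, w) = -11 (v(t, w) = -5 - 6 = -11)
d(E) = (1 + E)/(-35 + E) (d(E) = (E + 1)/(E - 7*5) = (1 + E)/(E - 35) = (1 + E)/(-35 + E))
h(a) = (1 + a)*(-11 + a)/(-35 + a) (h(a) = ((1 + a)/(-35 + a))*(a - 11) = ((1 + a)/(-35 + a))*(-11 + a) = (1 + a)*(-11 + a)/(-35 + a))
(6*(-18) + h(9))² = (6*(-18) + (1 + 9)*(-11 + 9)/(-35 + 9))² = (-108 + 10*(-2)/(-26))² = (-108 - 1/26*10*(-2))² = (-108 + 10/13)² = (-1394/13)² = 1943236/169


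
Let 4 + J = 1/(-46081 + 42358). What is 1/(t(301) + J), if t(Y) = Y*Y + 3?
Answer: 3723/337303799 ≈ 1.1038e-5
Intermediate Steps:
J = -14893/3723 (J = -4 + 1/(-46081 + 42358) = -4 + 1/(-3723) = -4 - 1/3723 = -14893/3723 ≈ -4.0003)
t(Y) = 3 + Y**2 (t(Y) = Y**2 + 3 = 3 + Y**2)
1/(t(301) + J) = 1/((3 + 301**2) - 14893/3723) = 1/((3 + 90601) - 14893/3723) = 1/(90604 - 14893/3723) = 1/(337303799/3723) = 3723/337303799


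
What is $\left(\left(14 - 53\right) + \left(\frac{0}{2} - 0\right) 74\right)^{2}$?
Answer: $1521$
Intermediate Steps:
$\left(\left(14 - 53\right) + \left(\frac{0}{2} - 0\right) 74\right)^{2} = \left(\left(14 - 53\right) + \left(0 \cdot \frac{1}{2} + 0\right) 74\right)^{2} = \left(-39 + \left(0 + 0\right) 74\right)^{2} = \left(-39 + 0 \cdot 74\right)^{2} = \left(-39 + 0\right)^{2} = \left(-39\right)^{2} = 1521$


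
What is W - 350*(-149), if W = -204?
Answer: 51946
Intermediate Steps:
W - 350*(-149) = -204 - 350*(-149) = -204 + 52150 = 51946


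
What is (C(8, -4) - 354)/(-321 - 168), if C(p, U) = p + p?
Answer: 338/489 ≈ 0.69121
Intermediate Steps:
C(p, U) = 2*p
(C(8, -4) - 354)/(-321 - 168) = (2*8 - 354)/(-321 - 168) = (16 - 354)/(-489) = -338*(-1/489) = 338/489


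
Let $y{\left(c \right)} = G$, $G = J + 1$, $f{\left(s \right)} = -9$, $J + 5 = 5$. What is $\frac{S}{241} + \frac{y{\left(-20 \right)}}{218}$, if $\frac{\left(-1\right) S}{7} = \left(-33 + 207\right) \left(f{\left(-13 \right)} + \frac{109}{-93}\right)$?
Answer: $\frac{83736039}{1628678} \approx 51.414$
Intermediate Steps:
$J = 0$ ($J = -5 + 5 = 0$)
$G = 1$ ($G = 0 + 1 = 1$)
$S = \frac{384076}{31}$ ($S = - 7 \left(-33 + 207\right) \left(-9 + \frac{109}{-93}\right) = - 7 \cdot 174 \left(-9 + 109 \left(- \frac{1}{93}\right)\right) = - 7 \cdot 174 \left(-9 - \frac{109}{93}\right) = - 7 \cdot 174 \left(- \frac{946}{93}\right) = \left(-7\right) \left(- \frac{54868}{31}\right) = \frac{384076}{31} \approx 12390.0$)
$y{\left(c \right)} = 1$
$\frac{S}{241} + \frac{y{\left(-20 \right)}}{218} = \frac{384076}{31 \cdot 241} + 1 \cdot \frac{1}{218} = \frac{384076}{31} \cdot \frac{1}{241} + 1 \cdot \frac{1}{218} = \frac{384076}{7471} + \frac{1}{218} = \frac{83736039}{1628678}$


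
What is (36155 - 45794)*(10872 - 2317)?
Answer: -82461645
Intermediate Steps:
(36155 - 45794)*(10872 - 2317) = -9639*8555 = -82461645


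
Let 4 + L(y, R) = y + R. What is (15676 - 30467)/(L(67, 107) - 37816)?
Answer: 2113/5378 ≈ 0.39290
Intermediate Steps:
L(y, R) = -4 + R + y (L(y, R) = -4 + (y + R) = -4 + (R + y) = -4 + R + y)
(15676 - 30467)/(L(67, 107) - 37816) = (15676 - 30467)/((-4 + 107 + 67) - 37816) = -14791/(170 - 37816) = -14791/(-37646) = -14791*(-1/37646) = 2113/5378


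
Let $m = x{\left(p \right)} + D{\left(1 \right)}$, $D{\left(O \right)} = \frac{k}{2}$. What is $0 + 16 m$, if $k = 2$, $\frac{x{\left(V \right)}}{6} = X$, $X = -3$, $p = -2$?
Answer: $-272$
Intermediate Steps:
$x{\left(V \right)} = -18$ ($x{\left(V \right)} = 6 \left(-3\right) = -18$)
$D{\left(O \right)} = 1$ ($D{\left(O \right)} = \frac{2}{2} = 2 \cdot \frac{1}{2} = 1$)
$m = -17$ ($m = -18 + 1 = -17$)
$0 + 16 m = 0 + 16 \left(-17\right) = 0 - 272 = -272$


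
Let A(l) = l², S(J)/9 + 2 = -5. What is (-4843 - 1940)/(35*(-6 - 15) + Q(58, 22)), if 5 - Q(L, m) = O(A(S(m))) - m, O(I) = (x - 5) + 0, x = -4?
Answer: 2261/233 ≈ 9.7039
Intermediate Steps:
S(J) = -63 (S(J) = -18 + 9*(-5) = -18 - 45 = -63)
O(I) = -9 (O(I) = (-4 - 5) + 0 = -9 + 0 = -9)
Q(L, m) = 14 + m (Q(L, m) = 5 - (-9 - m) = 5 + (9 + m) = 14 + m)
(-4843 - 1940)/(35*(-6 - 15) + Q(58, 22)) = (-4843 - 1940)/(35*(-6 - 15) + (14 + 22)) = -6783/(35*(-21) + 36) = -6783/(-735 + 36) = -6783/(-699) = -6783*(-1/699) = 2261/233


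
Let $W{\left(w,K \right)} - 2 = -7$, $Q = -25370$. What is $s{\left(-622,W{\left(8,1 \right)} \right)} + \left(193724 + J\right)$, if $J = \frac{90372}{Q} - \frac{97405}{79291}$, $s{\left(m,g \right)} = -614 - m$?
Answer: $\frac{194852054466669}{1005806335} \approx 1.9373 \cdot 10^{5}$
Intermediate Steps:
$W{\left(w,K \right)} = -5$ ($W{\left(w,K \right)} = 2 - 7 = -5$)
$J = - \frac{4818425551}{1005806335}$ ($J = \frac{90372}{-25370} - \frac{97405}{79291} = 90372 \left(- \frac{1}{25370}\right) - \frac{97405}{79291} = - \frac{45186}{12685} - \frac{97405}{79291} = - \frac{4818425551}{1005806335} \approx -4.7906$)
$s{\left(-622,W{\left(8,1 \right)} \right)} + \left(193724 + J\right) = \left(-614 - -622\right) + \left(193724 - \frac{4818425551}{1005806335}\right) = \left(-614 + 622\right) + \frac{194844008015989}{1005806335} = 8 + \frac{194844008015989}{1005806335} = \frac{194852054466669}{1005806335}$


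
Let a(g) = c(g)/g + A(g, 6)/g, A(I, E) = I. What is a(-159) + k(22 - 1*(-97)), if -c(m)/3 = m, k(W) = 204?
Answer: 202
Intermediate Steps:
c(m) = -3*m
a(g) = -2 (a(g) = (-3*g)/g + g/g = -3 + 1 = -2)
a(-159) + k(22 - 1*(-97)) = -2 + 204 = 202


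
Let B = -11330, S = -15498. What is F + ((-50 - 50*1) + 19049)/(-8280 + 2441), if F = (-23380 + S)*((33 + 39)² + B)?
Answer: 1395195094783/5839 ≈ 2.3894e+8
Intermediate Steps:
F = 238944188 (F = (-23380 - 15498)*((33 + 39)² - 11330) = -38878*(72² - 11330) = -38878*(5184 - 11330) = -38878*(-6146) = 238944188)
F + ((-50 - 50*1) + 19049)/(-8280 + 2441) = 238944188 + ((-50 - 50*1) + 19049)/(-8280 + 2441) = 238944188 + ((-50 - 50) + 19049)/(-5839) = 238944188 + (-100 + 19049)*(-1/5839) = 238944188 + 18949*(-1/5839) = 238944188 - 18949/5839 = 1395195094783/5839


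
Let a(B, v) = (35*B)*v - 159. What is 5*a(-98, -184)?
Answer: 3154805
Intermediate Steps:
a(B, v) = -159 + 35*B*v (a(B, v) = 35*B*v - 159 = -159 + 35*B*v)
5*a(-98, -184) = 5*(-159 + 35*(-98)*(-184)) = 5*(-159 + 631120) = 5*630961 = 3154805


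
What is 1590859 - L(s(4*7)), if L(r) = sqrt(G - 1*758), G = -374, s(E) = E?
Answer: 1590859 - 2*I*sqrt(283) ≈ 1.5909e+6 - 33.645*I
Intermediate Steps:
L(r) = 2*I*sqrt(283) (L(r) = sqrt(-374 - 1*758) = sqrt(-374 - 758) = sqrt(-1132) = 2*I*sqrt(283))
1590859 - L(s(4*7)) = 1590859 - 2*I*sqrt(283)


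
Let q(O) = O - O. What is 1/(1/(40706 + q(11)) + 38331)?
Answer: 40706/1560301687 ≈ 2.6089e-5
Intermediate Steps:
q(O) = 0
1/(1/(40706 + q(11)) + 38331) = 1/(1/(40706 + 0) + 38331) = 1/(1/40706 + 38331) = 1/(1560301687/40706) = 40706/1560301687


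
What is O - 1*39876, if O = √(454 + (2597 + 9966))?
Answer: -39876 + √13017 ≈ -39762.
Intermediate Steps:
O = √13017 (O = √(454 + 12563) = √13017 ≈ 114.09)
O - 1*39876 = √13017 - 1*39876 = √13017 - 39876 = -39876 + √13017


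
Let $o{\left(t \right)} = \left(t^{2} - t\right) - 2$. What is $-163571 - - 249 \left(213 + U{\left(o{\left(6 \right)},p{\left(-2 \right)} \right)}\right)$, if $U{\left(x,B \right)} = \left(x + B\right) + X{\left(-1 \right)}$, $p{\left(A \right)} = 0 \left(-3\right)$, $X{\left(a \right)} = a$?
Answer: $-103811$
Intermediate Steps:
$o{\left(t \right)} = -2 + t^{2} - t$
$p{\left(A \right)} = 0$
$U{\left(x,B \right)} = -1 + B + x$ ($U{\left(x,B \right)} = \left(x + B\right) - 1 = \left(B + x\right) - 1 = -1 + B + x$)
$-163571 - - 249 \left(213 + U{\left(o{\left(6 \right)},p{\left(-2 \right)} \right)}\right) = -163571 - - 249 \left(213 - -27\right) = -163571 - - 249 \left(213 + \left(-1 + 0 + 28\right)\right) = -163571 - - 249 \left(213 + 27\right) = -163571 - \left(-249\right) 240 = -163571 - -59760 = -163571 + 59760 = -103811$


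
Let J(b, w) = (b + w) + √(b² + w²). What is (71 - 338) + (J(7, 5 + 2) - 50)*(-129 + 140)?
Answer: -663 + 77*√2 ≈ -554.11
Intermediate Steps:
J(b, w) = b + w + √(b² + w²)
(71 - 338) + (J(7, 5 + 2) - 50)*(-129 + 140) = (71 - 338) + ((7 + (5 + 2) + √(7² + (5 + 2)²)) - 50)*(-129 + 140) = -267 + ((7 + 7 + √(49 + 7²)) - 50)*11 = -267 + ((7 + 7 + √(49 + 49)) - 50)*11 = -267 + ((7 + 7 + √98) - 50)*11 = -267 + ((7 + 7 + 7*√2) - 50)*11 = -267 + ((14 + 7*√2) - 50)*11 = -267 + (-36 + 7*√2)*11 = -267 + (-396 + 77*√2) = -663 + 77*√2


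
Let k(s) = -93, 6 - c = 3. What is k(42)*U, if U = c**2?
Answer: -837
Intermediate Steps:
c = 3 (c = 6 - 1*3 = 6 - 3 = 3)
U = 9 (U = 3**2 = 9)
k(42)*U = -93*9 = -837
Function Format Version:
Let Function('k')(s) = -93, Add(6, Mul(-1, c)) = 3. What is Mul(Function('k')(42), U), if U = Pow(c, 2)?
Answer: -837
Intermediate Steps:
c = 3 (c = Add(6, Mul(-1, 3)) = Add(6, -3) = 3)
U = 9 (U = Pow(3, 2) = 9)
Mul(Function('k')(42), U) = Mul(-93, 9) = -837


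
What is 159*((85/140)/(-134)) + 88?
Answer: 327473/3752 ≈ 87.280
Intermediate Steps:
159*((85/140)/(-134)) + 88 = 159*((85*(1/140))*(-1/134)) + 88 = 159*((17/28)*(-1/134)) + 88 = 159*(-17/3752) + 88 = -2703/3752 + 88 = 327473/3752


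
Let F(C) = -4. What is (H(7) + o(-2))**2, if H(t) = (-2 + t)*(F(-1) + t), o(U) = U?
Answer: 169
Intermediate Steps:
H(t) = (-4 + t)*(-2 + t) (H(t) = (-2 + t)*(-4 + t) = (-4 + t)*(-2 + t))
(H(7) + o(-2))**2 = ((8 + 7**2 - 6*7) - 2)**2 = ((8 + 49 - 42) - 2)**2 = (15 - 2)**2 = 13**2 = 169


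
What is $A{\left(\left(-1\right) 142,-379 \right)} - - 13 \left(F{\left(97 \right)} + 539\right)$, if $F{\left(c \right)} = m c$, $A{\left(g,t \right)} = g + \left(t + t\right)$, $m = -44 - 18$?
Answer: $-72075$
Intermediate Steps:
$m = -62$
$A{\left(g,t \right)} = g + 2 t$
$F{\left(c \right)} = - 62 c$
$A{\left(\left(-1\right) 142,-379 \right)} - - 13 \left(F{\left(97 \right)} + 539\right) = \left(\left(-1\right) 142 + 2 \left(-379\right)\right) - - 13 \left(\left(-62\right) 97 + 539\right) = \left(-142 - 758\right) - - 13 \left(-6014 + 539\right) = -900 - \left(-13\right) \left(-5475\right) = -900 - 71175 = -72075$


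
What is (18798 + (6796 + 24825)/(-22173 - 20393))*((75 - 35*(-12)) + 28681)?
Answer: 11672209597636/21283 ≈ 5.4843e+8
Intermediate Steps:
(18798 + (6796 + 24825)/(-22173 - 20393))*((75 - 35*(-12)) + 28681) = (18798 + 31621/(-42566))*((75 + 420) + 28681) = (18798 + 31621*(-1/42566))*(495 + 28681) = (18798 - 31621/42566)*29176 = (800124047/42566)*29176 = 11672209597636/21283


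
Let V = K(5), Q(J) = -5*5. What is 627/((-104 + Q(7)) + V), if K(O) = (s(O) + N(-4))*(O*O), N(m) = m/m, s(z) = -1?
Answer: -209/43 ≈ -4.8605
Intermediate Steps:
Q(J) = -25
N(m) = 1
K(O) = 0 (K(O) = (-1 + 1)*(O*O) = 0*O² = 0)
V = 0
627/((-104 + Q(7)) + V) = 627/((-104 - 25) + 0) = 627/(-129 + 0) = 627/(-129) = -1/129*627 = -209/43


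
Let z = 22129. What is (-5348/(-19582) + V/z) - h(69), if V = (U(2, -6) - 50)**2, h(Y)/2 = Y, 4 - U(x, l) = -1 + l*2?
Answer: -29829940037/216665039 ≈ -137.68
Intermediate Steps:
U(x, l) = 5 - 2*l (U(x, l) = 4 - (-1 + l*2) = 4 - (-1 + 2*l) = 4 + (1 - 2*l) = 5 - 2*l)
h(Y) = 2*Y
V = 1089 (V = ((5 - 2*(-6)) - 50)**2 = ((5 + 12) - 50)**2 = (17 - 50)**2 = (-33)**2 = 1089)
(-5348/(-19582) + V/z) - h(69) = (-5348/(-19582) + 1089/22129) - 2*69 = (-5348*(-1/19582) + 1089*(1/22129)) - 1*138 = (2674/9791 + 1089/22129) - 138 = 69835345/216665039 - 138 = -29829940037/216665039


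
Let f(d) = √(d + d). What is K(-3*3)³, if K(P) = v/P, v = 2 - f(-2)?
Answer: 16/729 + 16*I/729 ≈ 0.021948 + 0.021948*I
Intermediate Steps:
f(d) = √2*√d (f(d) = √(2*d) = √2*√d)
v = 2 - 2*I (v = 2 - √2*√(-2) = 2 - √2*I*√2 = 2 - 2*I ≈ 2.0 - 2.0*I)
K(P) = (2 - 2*I)/P
K(-3*3)³ = (2*(1 - I)/((-3*3)))³ = (2*(1 - I)/(-9))³ = (2*(-⅑)*(1 - I))³ = (-2/9 + 2*I/9)³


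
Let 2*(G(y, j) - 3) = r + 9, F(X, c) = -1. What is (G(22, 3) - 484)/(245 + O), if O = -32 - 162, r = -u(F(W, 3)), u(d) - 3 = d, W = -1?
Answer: -955/102 ≈ -9.3627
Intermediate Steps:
u(d) = 3 + d
r = -2 (r = -(3 - 1) = -1*2 = -2)
O = -194
G(y, j) = 13/2 (G(y, j) = 3 + (-2 + 9)/2 = 3 + (½)*7 = 3 + 7/2 = 13/2)
(G(22, 3) - 484)/(245 + O) = (13/2 - 484)/(245 - 194) = -955/2/51 = -955/2*1/51 = -955/102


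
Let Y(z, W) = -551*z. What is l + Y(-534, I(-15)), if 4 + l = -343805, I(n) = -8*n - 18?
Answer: -49575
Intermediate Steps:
I(n) = -18 - 8*n
l = -343809 (l = -4 - 343805 = -343809)
l + Y(-534, I(-15)) = -343809 - 551*(-534) = -343809 + 294234 = -49575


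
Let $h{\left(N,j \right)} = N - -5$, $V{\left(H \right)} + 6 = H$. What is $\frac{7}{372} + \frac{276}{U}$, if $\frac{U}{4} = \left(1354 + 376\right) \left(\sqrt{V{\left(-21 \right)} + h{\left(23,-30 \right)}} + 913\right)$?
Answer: $\frac{693388}{36763365} \approx 0.018861$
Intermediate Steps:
$V{\left(H \right)} = -6 + H$
$h{\left(N,j \right)} = 5 + N$ ($h{\left(N,j \right)} = N + 5 = 5 + N$)
$U = 6324880$ ($U = 4 \left(1354 + 376\right) \left(\sqrt{\left(-6 - 21\right) + \left(5 + 23\right)} + 913\right) = 4 \cdot 1730 \left(\sqrt{-27 + 28} + 913\right) = 4 \cdot 1730 \left(\sqrt{1} + 913\right) = 4 \cdot 1730 \left(1 + 913\right) = 4 \cdot 1730 \cdot 914 = 4 \cdot 1581220 = 6324880$)
$\frac{7}{372} + \frac{276}{U} = \frac{7}{372} + \frac{276}{6324880} = 7 \cdot \frac{1}{372} + 276 \cdot \frac{1}{6324880} = \frac{7}{372} + \frac{69}{1581220} = \frac{693388}{36763365}$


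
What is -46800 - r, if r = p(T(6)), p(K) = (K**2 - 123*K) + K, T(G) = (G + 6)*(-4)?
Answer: -54960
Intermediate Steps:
T(G) = -24 - 4*G (T(G) = (6 + G)*(-4) = -24 - 4*G)
p(K) = K**2 - 122*K
r = 8160 (r = (-24 - 4*6)*(-122 + (-24 - 4*6)) = (-24 - 24)*(-122 + (-24 - 24)) = -48*(-122 - 48) = -48*(-170) = 8160)
-46800 - r = -46800 - 1*8160 = -46800 - 8160 = -54960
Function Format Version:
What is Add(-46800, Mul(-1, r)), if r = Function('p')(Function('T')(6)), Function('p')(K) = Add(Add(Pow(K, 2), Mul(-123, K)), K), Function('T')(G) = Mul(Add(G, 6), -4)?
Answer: -54960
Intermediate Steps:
Function('T')(G) = Add(-24, Mul(-4, G)) (Function('T')(G) = Mul(Add(6, G), -4) = Add(-24, Mul(-4, G)))
Function('p')(K) = Add(Pow(K, 2), Mul(-122, K))
r = 8160 (r = Mul(Add(-24, Mul(-4, 6)), Add(-122, Add(-24, Mul(-4, 6)))) = Mul(Add(-24, -24), Add(-122, Add(-24, -24))) = Mul(-48, Add(-122, -48)) = Mul(-48, -170) = 8160)
Add(-46800, Mul(-1, r)) = Add(-46800, Mul(-1, 8160)) = Add(-46800, -8160) = -54960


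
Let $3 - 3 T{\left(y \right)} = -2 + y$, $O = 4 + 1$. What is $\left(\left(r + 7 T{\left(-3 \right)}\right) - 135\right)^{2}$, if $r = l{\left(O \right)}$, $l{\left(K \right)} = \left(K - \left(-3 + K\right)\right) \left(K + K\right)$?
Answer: $\frac{67081}{9} \approx 7453.4$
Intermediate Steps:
$O = 5$
$T{\left(y \right)} = \frac{5}{3} - \frac{y}{3}$ ($T{\left(y \right)} = 1 - \frac{-2 + y}{3} = 1 - \left(- \frac{2}{3} + \frac{y}{3}\right) = \frac{5}{3} - \frac{y}{3}$)
$l{\left(K \right)} = 6 K$ ($l{\left(K \right)} = 3 \cdot 2 K = 6 K$)
$r = 30$ ($r = 6 \cdot 5 = 30$)
$\left(\left(r + 7 T{\left(-3 \right)}\right) - 135\right)^{2} = \left(\left(30 + 7 \left(\frac{5}{3} - -1\right)\right) - 135\right)^{2} = \left(\left(30 + 7 \left(\frac{5}{3} + 1\right)\right) - 135\right)^{2} = \left(\left(30 + 7 \cdot \frac{8}{3}\right) - 135\right)^{2} = \left(\left(30 + \frac{56}{3}\right) - 135\right)^{2} = \left(\frac{146}{3} - 135\right)^{2} = \left(- \frac{259}{3}\right)^{2} = \frac{67081}{9}$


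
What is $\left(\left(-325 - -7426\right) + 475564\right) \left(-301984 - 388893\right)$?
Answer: $-333462147205$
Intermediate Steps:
$\left(\left(-325 - -7426\right) + 475564\right) \left(-301984 - 388893\right) = \left(\left(-325 + 7426\right) + 475564\right) \left(-690877\right) = \left(7101 + 475564\right) \left(-690877\right) = 482665 \left(-690877\right) = -333462147205$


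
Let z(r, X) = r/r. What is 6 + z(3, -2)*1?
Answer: 7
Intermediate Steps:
z(r, X) = 1
6 + z(3, -2)*1 = 6 + 1*1 = 6 + 1 = 7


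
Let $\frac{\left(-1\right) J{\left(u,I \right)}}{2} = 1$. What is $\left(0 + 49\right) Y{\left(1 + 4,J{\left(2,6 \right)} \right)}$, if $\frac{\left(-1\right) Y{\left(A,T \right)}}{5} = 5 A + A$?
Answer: $-7350$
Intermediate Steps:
$J{\left(u,I \right)} = -2$ ($J{\left(u,I \right)} = \left(-2\right) 1 = -2$)
$Y{\left(A,T \right)} = - 30 A$ ($Y{\left(A,T \right)} = - 5 \left(5 A + A\right) = - 5 \cdot 6 A = - 30 A$)
$\left(0 + 49\right) Y{\left(1 + 4,J{\left(2,6 \right)} \right)} = \left(0 + 49\right) \left(- 30 \left(1 + 4\right)\right) = 49 \left(\left(-30\right) 5\right) = 49 \left(-150\right) = -7350$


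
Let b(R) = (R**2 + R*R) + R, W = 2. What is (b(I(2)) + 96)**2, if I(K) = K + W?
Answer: 17424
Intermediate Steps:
I(K) = 2 + K (I(K) = K + 2 = 2 + K)
b(R) = R + 2*R**2 (b(R) = (R**2 + R**2) + R = 2*R**2 + R = R + 2*R**2)
(b(I(2)) + 96)**2 = ((2 + 2)*(1 + 2*(2 + 2)) + 96)**2 = (4*(1 + 2*4) + 96)**2 = (4*(1 + 8) + 96)**2 = (4*9 + 96)**2 = (36 + 96)**2 = 132**2 = 17424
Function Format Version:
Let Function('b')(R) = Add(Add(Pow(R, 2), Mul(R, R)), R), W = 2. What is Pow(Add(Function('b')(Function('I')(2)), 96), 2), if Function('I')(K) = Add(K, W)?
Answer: 17424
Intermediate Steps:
Function('I')(K) = Add(2, K) (Function('I')(K) = Add(K, 2) = Add(2, K))
Function('b')(R) = Add(R, Mul(2, Pow(R, 2))) (Function('b')(R) = Add(Add(Pow(R, 2), Pow(R, 2)), R) = Add(Mul(2, Pow(R, 2)), R) = Add(R, Mul(2, Pow(R, 2))))
Pow(Add(Function('b')(Function('I')(2)), 96), 2) = Pow(Add(Mul(Add(2, 2), Add(1, Mul(2, Add(2, 2)))), 96), 2) = Pow(Add(Mul(4, Add(1, Mul(2, 4))), 96), 2) = Pow(Add(Mul(4, Add(1, 8)), 96), 2) = Pow(Add(Mul(4, 9), 96), 2) = Pow(Add(36, 96), 2) = Pow(132, 2) = 17424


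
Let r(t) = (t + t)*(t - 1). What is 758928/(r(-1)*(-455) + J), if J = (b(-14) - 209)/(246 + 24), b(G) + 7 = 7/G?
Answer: -409821120/983233 ≈ -416.81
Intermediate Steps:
b(G) = -7 + 7/G
r(t) = 2*t*(-1 + t) (r(t) = (2*t)*(-1 + t) = 2*t*(-1 + t))
J = -433/540 (J = ((-7 + 7/(-14)) - 209)/(246 + 24) = ((-7 + 7*(-1/14)) - 209)/270 = ((-7 - ½) - 209)*(1/270) = (-15/2 - 209)*(1/270) = -433/2*1/270 = -433/540 ≈ -0.80185)
758928/(r(-1)*(-455) + J) = 758928/((2*(-1)*(-1 - 1))*(-455) - 433/540) = 758928/((2*(-1)*(-2))*(-455) - 433/540) = 758928/(4*(-455) - 433/540) = 758928/(-1820 - 433/540) = 758928/(-983233/540) = 758928*(-540/983233) = -409821120/983233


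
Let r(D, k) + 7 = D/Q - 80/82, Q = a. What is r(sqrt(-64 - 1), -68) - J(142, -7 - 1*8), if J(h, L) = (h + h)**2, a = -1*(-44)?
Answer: -3307223/41 + I*sqrt(65)/44 ≈ -80664.0 + 0.18323*I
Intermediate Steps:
a = 44
Q = 44
r(D, k) = -327/41 + D/44 (r(D, k) = -7 + (D/44 - 80/82) = -7 + (D*(1/44) - 80*1/82) = -7 + (D/44 - 40/41) = -7 + (-40/41 + D/44) = -327/41 + D/44)
J(h, L) = 4*h**2 (J(h, L) = (2*h)**2 = 4*h**2)
r(sqrt(-64 - 1), -68) - J(142, -7 - 1*8) = (-327/41 + sqrt(-64 - 1)/44) - 4*142**2 = (-327/41 + sqrt(-65)/44) - 4*20164 = (-327/41 + (I*sqrt(65))/44) - 1*80656 = (-327/41 + I*sqrt(65)/44) - 80656 = -3307223/41 + I*sqrt(65)/44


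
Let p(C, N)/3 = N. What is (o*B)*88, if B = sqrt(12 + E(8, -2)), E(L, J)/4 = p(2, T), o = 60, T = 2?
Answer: 31680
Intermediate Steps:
p(C, N) = 3*N
E(L, J) = 24 (E(L, J) = 4*(3*2) = 4*6 = 24)
B = 6 (B = sqrt(12 + 24) = sqrt(36) = 6)
(o*B)*88 = (60*6)*88 = 360*88 = 31680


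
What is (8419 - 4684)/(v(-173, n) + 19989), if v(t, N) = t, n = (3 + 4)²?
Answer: 3735/19816 ≈ 0.18848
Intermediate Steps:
n = 49 (n = 7² = 49)
(8419 - 4684)/(v(-173, n) + 19989) = (8419 - 4684)/(-173 + 19989) = 3735/19816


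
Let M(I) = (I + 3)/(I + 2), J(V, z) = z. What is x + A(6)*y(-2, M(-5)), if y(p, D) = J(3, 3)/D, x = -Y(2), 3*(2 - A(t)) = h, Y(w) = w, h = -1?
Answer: 17/2 ≈ 8.5000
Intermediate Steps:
A(t) = 7/3 (A(t) = 2 - ⅓*(-1) = 2 + ⅓ = 7/3)
x = -2 (x = -1*2 = -2)
M(I) = (3 + I)/(2 + I)
y(p, D) = 3/D
x + A(6)*y(-2, M(-5)) = -2 + 7*(3/(((3 - 5)/(2 - 5))))/3 = -2 + 7*(3/((-2/(-3))))/3 = -2 + 7*(3/((-⅓*(-2))))/3 = -2 + 7*(3/(⅔))/3 = -2 + 7*(3*(3/2))/3 = -2 + (7/3)*(9/2) = -2 + 21/2 = 17/2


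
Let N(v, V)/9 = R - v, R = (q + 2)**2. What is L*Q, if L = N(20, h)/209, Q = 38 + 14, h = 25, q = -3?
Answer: -468/11 ≈ -42.545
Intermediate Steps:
R = 1 (R = (-3 + 2)**2 = (-1)**2 = 1)
N(v, V) = 9 - 9*v (N(v, V) = 9*(1 - v) = 9 - 9*v)
Q = 52
L = -9/11 (L = (9 - 9*20)/209 = (9 - 180)*(1/209) = -171*1/209 = -9/11 ≈ -0.81818)
L*Q = -9/11*52 = -468/11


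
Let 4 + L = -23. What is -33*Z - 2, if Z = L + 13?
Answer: 460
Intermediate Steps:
L = -27 (L = -4 - 23 = -27)
Z = -14 (Z = -27 + 13 = -14)
-33*Z - 2 = -33*(-14) - 2 = 462 - 2 = 460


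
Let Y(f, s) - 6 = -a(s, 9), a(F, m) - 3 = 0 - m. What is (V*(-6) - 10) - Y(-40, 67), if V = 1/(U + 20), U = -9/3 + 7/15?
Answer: -2927/131 ≈ -22.344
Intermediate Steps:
U = -38/15 (U = -9*1/3 + 7*(1/15) = -3 + 7/15 = -38/15 ≈ -2.5333)
a(F, m) = 3 - m (a(F, m) = 3 + (0 - m) = 3 - m)
V = 15/262 (V = 1/(-38/15 + 20) = 1/(262/15) = 15/262 ≈ 0.057252)
Y(f, s) = 12 (Y(f, s) = 6 - (3 - 1*9) = 6 - (3 - 9) = 6 - 1*(-6) = 6 + 6 = 12)
(V*(-6) - 10) - Y(-40, 67) = ((15/262)*(-6) - 10) - 1*12 = (-45/131 - 10) - 12 = -1355/131 - 12 = -2927/131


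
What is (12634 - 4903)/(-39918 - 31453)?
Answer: -7731/71371 ≈ -0.10832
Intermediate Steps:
(12634 - 4903)/(-39918 - 31453) = 7731/(-71371) = 7731*(-1/71371) = -7731/71371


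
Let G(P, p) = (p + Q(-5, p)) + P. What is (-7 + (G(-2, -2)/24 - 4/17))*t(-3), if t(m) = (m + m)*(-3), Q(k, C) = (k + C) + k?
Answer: -2418/17 ≈ -142.24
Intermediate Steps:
Q(k, C) = C + 2*k (Q(k, C) = (C + k) + k = C + 2*k)
G(P, p) = -10 + P + 2*p (G(P, p) = (p + (p + 2*(-5))) + P = (p + (p - 10)) + P = (p + (-10 + p)) + P = (-10 + 2*p) + P = -10 + P + 2*p)
t(m) = -6*m (t(m) = (2*m)*(-3) = -6*m)
(-7 + (G(-2, -2)/24 - 4/17))*t(-3) = (-7 + ((-10 - 2 + 2*(-2))/24 - 4/17))*(-6*(-3)) = (-7 + ((-10 - 2 - 4)*(1/24) - 4*1/17))*18 = (-7 + (-16*1/24 - 4/17))*18 = (-7 + (-2/3 - 4/17))*18 = (-7 - 46/51)*18 = -403/51*18 = -2418/17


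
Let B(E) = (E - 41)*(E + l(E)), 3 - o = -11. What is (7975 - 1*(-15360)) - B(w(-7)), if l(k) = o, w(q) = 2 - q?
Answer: 24071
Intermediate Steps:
o = 14 (o = 3 - 1*(-11) = 3 + 11 = 14)
l(k) = 14
B(E) = (-41 + E)*(14 + E) (B(E) = (E - 41)*(E + 14) = (-41 + E)*(14 + E))
(7975 - 1*(-15360)) - B(w(-7)) = (7975 - 1*(-15360)) - (-574 + (2 - 1*(-7))² - 27*(2 - 1*(-7))) = (7975 + 15360) - (-574 + (2 + 7)² - 27*(2 + 7)) = 23335 - (-574 + 9² - 27*9) = 23335 - (-574 + 81 - 243) = 23335 - 1*(-736) = 23335 + 736 = 24071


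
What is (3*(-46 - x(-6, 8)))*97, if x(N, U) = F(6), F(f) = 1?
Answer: -13677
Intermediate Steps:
x(N, U) = 1
(3*(-46 - x(-6, 8)))*97 = (3*(-46 - 1*1))*97 = (3*(-46 - 1))*97 = (3*(-47))*97 = -141*97 = -13677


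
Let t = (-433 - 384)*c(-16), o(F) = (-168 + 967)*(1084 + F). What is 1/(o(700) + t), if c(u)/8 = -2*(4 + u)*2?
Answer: 1/1111688 ≈ 8.9953e-7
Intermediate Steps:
o(F) = 866116 + 799*F (o(F) = 799*(1084 + F) = 866116 + 799*F)
c(u) = -128 - 32*u (c(u) = 8*(-2*(4 + u)*2) = 8*((-8 - 2*u)*2) = 8*(-16 - 4*u) = -128 - 32*u)
t = -313728 (t = (-433 - 384)*(-128 - 32*(-16)) = -817*(-128 + 512) = -817*384 = -313728)
1/(o(700) + t) = 1/((866116 + 799*700) - 313728) = 1/((866116 + 559300) - 313728) = 1/(1425416 - 313728) = 1/1111688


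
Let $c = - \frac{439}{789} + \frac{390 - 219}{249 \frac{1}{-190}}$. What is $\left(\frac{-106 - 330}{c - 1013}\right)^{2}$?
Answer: $\frac{203808915659556}{1403238039512761} \approx 0.14524$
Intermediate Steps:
$c = - \frac{8581307}{65487}$ ($c = \left(-439\right) \frac{1}{789} + \frac{390 - 219}{249 \left(- \frac{1}{190}\right)} = - \frac{439}{789} + \frac{171}{- \frac{249}{190}} = - \frac{439}{789} + 171 \left(- \frac{190}{249}\right) = - \frac{439}{789} - \frac{10830}{83} = - \frac{8581307}{65487} \approx -131.04$)
$\left(\frac{-106 - 330}{c - 1013}\right)^{2} = \left(\frac{-106 - 330}{- \frac{8581307}{65487} - 1013}\right)^{2} = \left(- \frac{436}{- \frac{74919638}{65487}}\right)^{2} = \left(\left(-436\right) \left(- \frac{65487}{74919638}\right)\right)^{2} = \left(\frac{14276166}{37459819}\right)^{2} = \frac{203808915659556}{1403238039512761}$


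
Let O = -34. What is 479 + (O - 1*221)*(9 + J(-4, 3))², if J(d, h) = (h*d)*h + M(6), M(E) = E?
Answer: -111976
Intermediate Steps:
J(d, h) = 6 + d*h² (J(d, h) = (h*d)*h + 6 = (d*h)*h + 6 = d*h² + 6 = 6 + d*h²)
479 + (O - 1*221)*(9 + J(-4, 3))² = 479 + (-34 - 1*221)*(9 + (6 - 4*3²))² = 479 + (-34 - 221)*(9 + (6 - 4*9))² = 479 - 255*(9 + (6 - 36))² = 479 - 255*(9 - 30)² = 479 - 255*(-21)² = 479 - 255*441 = 479 - 112455 = -111976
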